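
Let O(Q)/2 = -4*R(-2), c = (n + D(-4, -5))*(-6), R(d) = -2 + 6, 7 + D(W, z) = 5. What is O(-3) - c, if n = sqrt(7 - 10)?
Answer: -44 + 6*I*sqrt(3) ≈ -44.0 + 10.392*I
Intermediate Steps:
D(W, z) = -2 (D(W, z) = -7 + 5 = -2)
n = I*sqrt(3) (n = sqrt(-3) = I*sqrt(3) ≈ 1.732*I)
R(d) = 4
c = 12 - 6*I*sqrt(3) (c = (I*sqrt(3) - 2)*(-6) = (-2 + I*sqrt(3))*(-6) = 12 - 6*I*sqrt(3) ≈ 12.0 - 10.392*I)
O(Q) = -32 (O(Q) = 2*(-4*4) = 2*(-16) = -32)
O(-3) - c = -32 - (12 - 6*I*sqrt(3)) = -32 + (-12 + 6*I*sqrt(3)) = -44 + 6*I*sqrt(3)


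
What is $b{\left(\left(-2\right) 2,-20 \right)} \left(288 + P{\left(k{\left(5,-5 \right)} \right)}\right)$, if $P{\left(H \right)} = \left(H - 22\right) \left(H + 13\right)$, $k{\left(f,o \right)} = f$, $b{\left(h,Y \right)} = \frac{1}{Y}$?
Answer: $\frac{9}{10} \approx 0.9$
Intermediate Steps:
$P{\left(H \right)} = \left(-22 + H\right) \left(13 + H\right)$
$b{\left(\left(-2\right) 2,-20 \right)} \left(288 + P{\left(k{\left(5,-5 \right)} \right)}\right) = \frac{288 - \left(331 - 25\right)}{-20} = - \frac{288 - 306}{20} = \left(- \frac{1}{20}\right) \left(-18\right) = \frac{9}{10}$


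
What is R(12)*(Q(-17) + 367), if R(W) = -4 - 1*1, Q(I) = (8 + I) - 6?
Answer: -1760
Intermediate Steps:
Q(I) = 2 + I
R(W) = -5 (R(W) = -4 - 1 = -5)
R(12)*(Q(-17) + 367) = -5*((2 - 17) + 367) = -5*(-15 + 367) = -5*352 = -1760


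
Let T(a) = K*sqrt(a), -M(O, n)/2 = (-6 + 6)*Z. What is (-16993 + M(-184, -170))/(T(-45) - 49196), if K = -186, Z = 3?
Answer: 208996907/605450809 - 4741047*I*sqrt(5)/1210901618 ≈ 0.34519 - 0.0087549*I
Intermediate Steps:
M(O, n) = 0 (M(O, n) = -2*(-6 + 6)*3 = -0*3 = -2*0 = 0)
T(a) = -186*sqrt(a)
(-16993 + M(-184, -170))/(T(-45) - 49196) = (-16993 + 0)/(-558*I*sqrt(5) - 49196) = -16993/(-558*I*sqrt(5) - 49196) = -16993/(-49196 - 558*I*sqrt(5))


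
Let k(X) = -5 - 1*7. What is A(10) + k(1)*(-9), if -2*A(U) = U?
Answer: 103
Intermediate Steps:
k(X) = -12 (k(X) = -5 - 7 = -12)
A(U) = -U/2
A(10) + k(1)*(-9) = -½*10 - 12*(-9) = -5 + 108 = 103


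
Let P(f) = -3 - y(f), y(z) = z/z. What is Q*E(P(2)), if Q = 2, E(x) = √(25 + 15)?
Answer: 4*√10 ≈ 12.649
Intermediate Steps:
y(z) = 1
P(f) = -4 (P(f) = -3 - 1*1 = -3 - 1 = -4)
E(x) = 2*√10 (E(x) = √40 = 2*√10)
Q*E(P(2)) = 2*(2*√10) = 4*√10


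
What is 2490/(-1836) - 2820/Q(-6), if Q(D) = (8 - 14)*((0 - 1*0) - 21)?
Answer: -50845/2142 ≈ -23.737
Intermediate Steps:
Q(D) = 126 (Q(D) = -6*((0 + 0) - 21) = -6*(0 - 21) = -6*(-21) = 126)
2490/(-1836) - 2820/Q(-6) = 2490/(-1836) - 2820/126 = 2490*(-1/1836) - 2820*1/126 = -415/306 - 470/21 = -50845/2142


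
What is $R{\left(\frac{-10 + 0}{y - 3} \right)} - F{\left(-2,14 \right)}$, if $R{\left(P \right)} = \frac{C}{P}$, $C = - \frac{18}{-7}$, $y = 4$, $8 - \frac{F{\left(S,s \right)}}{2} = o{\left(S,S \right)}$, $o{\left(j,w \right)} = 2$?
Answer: $- \frac{429}{35} \approx -12.257$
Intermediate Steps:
$F{\left(S,s \right)} = 12$ ($F{\left(S,s \right)} = 16 - 4 = 12$)
$C = \frac{18}{7}$ ($C = \left(-18\right) \left(- \frac{1}{7}\right) = \frac{18}{7} \approx 2.5714$)
$R{\left(P \right)} = \frac{18}{7 P}$
$R{\left(\frac{-10 + 0}{y - 3} \right)} - F{\left(-2,14 \right)} = \frac{18}{7 \frac{-10 + 0}{4 - 3}} - 12 = \frac{18}{7 \left(- \frac{10}{1}\right)} - 12 = \frac{18}{7 \left(\left(-10\right) 1\right)} - 12 = \frac{18}{7 \left(-10\right)} - 12 = \frac{18}{7} \left(- \frac{1}{10}\right) - 12 = - \frac{9}{35} - 12 = - \frac{429}{35}$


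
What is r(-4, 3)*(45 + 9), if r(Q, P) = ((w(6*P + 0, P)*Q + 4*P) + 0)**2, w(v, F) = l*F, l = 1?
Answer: 0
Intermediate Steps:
w(v, F) = F (w(v, F) = 1*F = F)
r(Q, P) = (4*P + P*Q)**2 (r(Q, P) = ((P*Q + 4*P) + 0)**2 = ((4*P + P*Q) + 0)**2 = (4*P + P*Q)**2)
r(-4, 3)*(45 + 9) = (3**2*(4 - 4)**2)*(45 + 9) = (9*0**2)*54 = (9*0)*54 = 0*54 = 0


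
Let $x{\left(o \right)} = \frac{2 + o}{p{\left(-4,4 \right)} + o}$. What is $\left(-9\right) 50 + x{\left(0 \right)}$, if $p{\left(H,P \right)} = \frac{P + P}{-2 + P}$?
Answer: $- \frac{899}{2} \approx -449.5$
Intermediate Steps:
$p{\left(H,P \right)} = \frac{2 P}{-2 + P}$
$x{\left(o \right)} = \frac{2 + o}{4 + o}$ ($x{\left(o \right)} = \frac{2 + o}{2 \cdot 4 \frac{1}{-2 + 4} + o} = \frac{2 + o}{2 \cdot 4 \cdot \frac{1}{2} + o} = \frac{2 + o}{4 + o}$)
$\left(-9\right) 50 + x{\left(0 \right)} = \left(-9\right) 50 + \frac{2 + 0}{4 + 0} = -450 + \frac{1}{4} \cdot 2 = -450 + \frac{1}{2} = - \frac{899}{2}$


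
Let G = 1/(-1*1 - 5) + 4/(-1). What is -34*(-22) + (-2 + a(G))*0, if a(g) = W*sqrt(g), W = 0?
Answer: 748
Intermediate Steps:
G = -25/6 (G = 1/(-1 - 5) + 4*(-1) = 1/(-6) - 4 = 1*(-1/6) - 4 = -1/6 - 4 = -25/6 ≈ -4.1667)
a(g) = 0 (a(g) = 0*sqrt(g) = 0)
-34*(-22) + (-2 + a(G))*0 = -34*(-22) + (-2 + 0)*0 = 748 - 2*0 = 748 + 0 = 748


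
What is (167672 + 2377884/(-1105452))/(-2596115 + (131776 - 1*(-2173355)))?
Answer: -15445914155/26805737064 ≈ -0.57622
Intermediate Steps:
(167672 + 2377884/(-1105452))/(-2596115 + (131776 - 1*(-2173355))) = (167672 + 2377884*(-1/1105452))/(-2596115 + (131776 + 2173355)) = (167672 - 198157/92121)/(-2596115 + 2305131) = (15445914155/92121)/(-290984) = (15445914155/92121)*(-1/290984) = -15445914155/26805737064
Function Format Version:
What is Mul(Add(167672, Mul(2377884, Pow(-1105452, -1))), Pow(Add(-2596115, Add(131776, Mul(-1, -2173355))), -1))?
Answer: Rational(-15445914155, 26805737064) ≈ -0.57622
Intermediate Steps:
Mul(Add(167672, Mul(2377884, Pow(-1105452, -1))), Pow(Add(-2596115, Add(131776, Mul(-1, -2173355))), -1)) = Mul(Add(167672, Mul(2377884, Rational(-1, 1105452))), Pow(Add(-2596115, Add(131776, 2173355)), -1)) = Mul(Add(167672, Rational(-198157, 92121)), Pow(Add(-2596115, 2305131), -1)) = Mul(Rational(15445914155, 92121), Pow(-290984, -1)) = Mul(Rational(15445914155, 92121), Rational(-1, 290984)) = Rational(-15445914155, 26805737064)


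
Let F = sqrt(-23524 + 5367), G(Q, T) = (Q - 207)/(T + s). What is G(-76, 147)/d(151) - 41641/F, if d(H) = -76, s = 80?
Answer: 283/17252 + 41641*I*sqrt(18157)/18157 ≈ 0.016404 + 309.03*I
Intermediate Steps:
G(Q, T) = (-207 + Q)/(80 + T) (G(Q, T) = (Q - 207)/(T + 80) = (-207 + Q)/(80 + T))
F = I*sqrt(18157) (F = sqrt(-18157) = I*sqrt(18157) ≈ 134.75*I)
G(-76, 147)/d(151) - 41641/F = ((-207 - 76)/(80 + 147))/(-76) - 41641*(-I*sqrt(18157)/18157) = (-283/227)*(-1/76) - (-41641)*I*sqrt(18157)/18157 = ((1/227)*(-283))*(-1/76) + 41641*I*sqrt(18157)/18157 = -283/227*(-1/76) + 41641*I*sqrt(18157)/18157 = 283/17252 + 41641*I*sqrt(18157)/18157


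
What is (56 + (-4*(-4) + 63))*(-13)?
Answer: -1755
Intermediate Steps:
(56 + (-4*(-4) + 63))*(-13) = (56 + (16 + 63))*(-13) = (56 + 79)*(-13) = 135*(-13) = -1755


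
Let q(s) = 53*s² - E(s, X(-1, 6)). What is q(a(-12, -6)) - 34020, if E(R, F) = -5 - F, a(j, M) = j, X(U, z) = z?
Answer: -26377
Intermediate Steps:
q(s) = 11 + 53*s² (q(s) = 53*s² - (-5 - 1*6) = 53*s² - (-5 - 6) = 53*s² - 1*(-11) = 53*s² + 11 = 11 + 53*s²)
q(a(-12, -6)) - 34020 = (11 + 53*(-12)²) - 34020 = (11 + 53*144) - 34020 = (11 + 7632) - 34020 = 7643 - 34020 = -26377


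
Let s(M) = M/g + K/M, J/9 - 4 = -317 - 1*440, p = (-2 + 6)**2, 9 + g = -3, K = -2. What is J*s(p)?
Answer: 79065/8 ≈ 9883.1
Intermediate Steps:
g = -12 (g = -9 - 3 = -12)
p = 16 (p = 4**2 = 16)
J = -6777 (J = 36 + 9*(-317 - 1*440) = 36 + 9*(-317 - 440) = 36 + 9*(-757) = 36 - 6813 = -6777)
s(M) = -2/M - M/12 (s(M) = M/(-12) - 2/M = M*(-1/12) - 2/M = -M/12 - 2/M = -2/M - M/12)
J*s(p) = -6777*(-2/16 - 1/12*16) = -6777*(-2*1/16 - 4/3) = -6777*(-1/8 - 4/3) = -6777*(-35/24) = 79065/8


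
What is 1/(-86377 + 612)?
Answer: -1/85765 ≈ -1.1660e-5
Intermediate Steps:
1/(-86377 + 612) = 1/(-85765) = -1/85765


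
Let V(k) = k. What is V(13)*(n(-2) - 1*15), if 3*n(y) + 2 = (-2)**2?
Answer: -559/3 ≈ -186.33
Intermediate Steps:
n(y) = 2/3 (n(y) = -2/3 + (1/3)*(-2)**2 = -2/3 + (1/3)*4 = -2/3 + 4/3 = 2/3)
V(13)*(n(-2) - 1*15) = 13*(2/3 - 1*15) = 13*(2/3 - 15) = 13*(-43/3) = -559/3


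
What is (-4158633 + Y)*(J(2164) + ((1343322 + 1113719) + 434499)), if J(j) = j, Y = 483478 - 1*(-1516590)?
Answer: -6246248174760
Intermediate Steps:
Y = 2000068 (Y = 483478 + 1516590 = 2000068)
(-4158633 + Y)*(J(2164) + ((1343322 + 1113719) + 434499)) = (-4158633 + 2000068)*(2164 + ((1343322 + 1113719) + 434499)) = -2158565*(2164 + (2457041 + 434499)) = -2158565*(2164 + 2891540) = -2158565*2893704 = -6246248174760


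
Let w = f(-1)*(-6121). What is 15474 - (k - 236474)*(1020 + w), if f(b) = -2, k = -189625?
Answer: 5650940412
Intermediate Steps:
w = 12242 (w = -2*(-6121) = 12242)
15474 - (k - 236474)*(1020 + w) = 15474 - (-189625 - 236474)*(1020 + 12242) = 15474 - (-426099)*13262 = 15474 - 1*(-5650924938) = 15474 + 5650924938 = 5650940412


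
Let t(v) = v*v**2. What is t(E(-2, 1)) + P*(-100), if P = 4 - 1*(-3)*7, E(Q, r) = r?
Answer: -2499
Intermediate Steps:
P = 25 (P = 4 + 3*7 = 4 + 21 = 25)
t(v) = v**3
t(E(-2, 1)) + P*(-100) = 1**3 + 25*(-100) = 1 - 2500 = -2499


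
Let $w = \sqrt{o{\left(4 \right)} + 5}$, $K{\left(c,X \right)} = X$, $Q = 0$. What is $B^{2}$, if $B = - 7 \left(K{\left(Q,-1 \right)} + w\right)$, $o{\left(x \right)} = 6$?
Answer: $588 - 98 \sqrt{11} \approx 262.97$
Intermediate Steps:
$w = \sqrt{11}$ ($w = \sqrt{6 + 5} = \sqrt{11} \approx 3.3166$)
$B = 7 - 7 \sqrt{11}$ ($B = - 7 \left(-1 + \sqrt{11}\right) = 7 - 7 \sqrt{11} \approx -16.216$)
$B^{2} = \left(7 - 7 \sqrt{11}\right)^{2}$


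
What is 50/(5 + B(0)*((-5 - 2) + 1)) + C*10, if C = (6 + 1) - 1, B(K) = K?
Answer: 70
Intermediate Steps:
C = 6 (C = 7 - 1 = 6)
50/(5 + B(0)*((-5 - 2) + 1)) + C*10 = 50/(5 + 0*((-5 - 2) + 1)) + 6*10 = 50/(5 + 0*(-7 + 1)) + 60 = 50/(5 + 0*(-6)) + 60 = 50/(5 + 0) + 60 = 50/5 + 60 = (1/5)*50 + 60 = 10 + 60 = 70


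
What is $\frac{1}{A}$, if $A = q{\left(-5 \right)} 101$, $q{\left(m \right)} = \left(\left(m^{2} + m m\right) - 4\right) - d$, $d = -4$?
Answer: $\frac{1}{5050} \approx 0.00019802$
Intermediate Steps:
$q{\left(m \right)} = 2 m^{2}$ ($q{\left(m \right)} = \left(\left(m^{2} + m m\right) - 4\right) - -4 = \left(\left(m^{2} + m^{2}\right) - 4\right) + 4 = \left(2 m^{2} - 4\right) + 4 = \left(-4 + 2 m^{2}\right) + 4 = 2 m^{2}$)
$A = 5050$ ($A = 2 \left(-5\right)^{2} \cdot 101 = 2 \cdot 25 \cdot 101 = 50 \cdot 101 = 5050$)
$\frac{1}{A} = \frac{1}{5050}$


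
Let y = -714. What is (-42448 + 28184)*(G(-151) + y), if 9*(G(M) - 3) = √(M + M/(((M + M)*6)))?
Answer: 10141704 - 7132*I*√5433/27 ≈ 1.0142e+7 - 19470.0*I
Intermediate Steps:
G(M) = 3 + √(1/12 + M)/9 (G(M) = 3 + √(M + M/(((M + M)*6)))/9 = 3 + √(M + M/(((2*M)*6)))/9 = 3 + √(M + M/((12*M)))/9 = 3 + √(M + M*(1/(12*M)))/9 = 3 + √(M + 1/12)/9 = 3 + √(1/12 + M)/9)
(-42448 + 28184)*(G(-151) + y) = (-42448 + 28184)*((3 + √(3 + 36*(-151))/54) - 714) = -14264*((3 + √(3 - 5436)/54) - 714) = -14264*((3 + √(-5433)/54) - 714) = -14264*((3 + (I*√5433)/54) - 714) = -14264*((3 + I*√5433/54) - 714) = -14264*(-711 + I*√5433/54) = 10141704 - 7132*I*√5433/27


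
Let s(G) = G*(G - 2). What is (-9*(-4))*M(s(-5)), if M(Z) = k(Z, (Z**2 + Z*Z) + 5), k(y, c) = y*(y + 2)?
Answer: 46620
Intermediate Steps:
s(G) = G*(-2 + G)
k(y, c) = y*(2 + y)
M(Z) = Z*(2 + Z)
(-9*(-4))*M(s(-5)) = (-9*(-4))*((-5*(-2 - 5))*(2 - 5*(-2 - 5))) = 36*((-5*(-7))*(2 - 5*(-7))) = 36*(35*(2 + 35)) = 36*(35*37) = 36*1295 = 46620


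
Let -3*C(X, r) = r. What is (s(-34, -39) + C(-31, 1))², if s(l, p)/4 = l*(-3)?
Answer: 1495729/9 ≈ 1.6619e+5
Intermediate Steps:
s(l, p) = -12*l (s(l, p) = 4*(l*(-3)) = 4*(-3*l) = -12*l)
C(X, r) = -r/3
(s(-34, -39) + C(-31, 1))² = (-12*(-34) - ⅓*1)² = (408 - ⅓)² = (1223/3)² = 1495729/9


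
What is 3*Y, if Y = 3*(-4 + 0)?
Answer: -36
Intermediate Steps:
Y = -12 (Y = 3*(-4) = -12)
3*Y = 3*(-12) = -36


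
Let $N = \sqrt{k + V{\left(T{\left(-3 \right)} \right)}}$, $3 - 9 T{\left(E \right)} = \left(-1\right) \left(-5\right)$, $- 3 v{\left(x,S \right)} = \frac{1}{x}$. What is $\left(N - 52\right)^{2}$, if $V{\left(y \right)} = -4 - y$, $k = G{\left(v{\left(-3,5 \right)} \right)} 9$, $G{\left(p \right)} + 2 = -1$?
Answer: $\frac{\left(156 - i \sqrt{277}\right)^{2}}{9} \approx 2673.2 - 576.97 i$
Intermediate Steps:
$v{\left(x,S \right)} = - \frac{1}{3 x}$
$G{\left(p \right)} = -3$ ($G{\left(p \right)} = -2 - 1 = -3$)
$T{\left(E \right)} = - \frac{2}{9}$ ($T{\left(E \right)} = \frac{1}{3} - \frac{\left(-1\right) \left(-5\right)}{9} = \frac{1}{3} - \frac{5}{9} = - \frac{2}{9}$)
$k = -27$ ($k = \left(-3\right) 9 = -27$)
$N = \frac{i \sqrt{277}}{3}$ ($N = \sqrt{-27 - \frac{34}{9}} = \sqrt{- \frac{277}{9}} = \frac{i \sqrt{277}}{3} \approx 5.5478 i$)
$\left(N - 52\right)^{2} = \left(\frac{i \sqrt{277}}{3} - 52\right)^{2} = \left(-52 + \frac{i \sqrt{277}}{3}\right)^{2}$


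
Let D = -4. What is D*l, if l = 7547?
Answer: -30188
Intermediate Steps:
D*l = -4*7547 = -30188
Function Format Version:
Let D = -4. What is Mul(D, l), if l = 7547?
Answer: -30188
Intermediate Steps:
Mul(D, l) = Mul(-4, 7547) = -30188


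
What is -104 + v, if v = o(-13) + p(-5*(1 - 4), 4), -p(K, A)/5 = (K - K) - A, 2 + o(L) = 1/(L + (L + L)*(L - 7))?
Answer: -43601/507 ≈ -85.998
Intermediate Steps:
o(L) = -2 + 1/(L + 2*L*(-7 + L)) (o(L) = -2 + 1/(L + (L + L)*(L - 7)) = -2 + 1/(L + (2*L)*(-7 + L)) = -2 + 1/(L + 2*L*(-7 + L)))
p(K, A) = 5*A (p(K, A) = -5*((K - K) - A) = -5*(0 - A) = -(-5)*A = 5*A)
v = 9127/507 (v = (1 - 4*(-13)² + 26*(-13))/((-13)*(-13 + 2*(-13))) + 5*4 = -(1 - 4*169 - 338)/(13*(-13 - 26)) + 20 = -1/13*(1 - 676 - 338)/(-39) + 20 = -1/13*(-1/39)*(-1013) + 20 = -1013/507 + 20 = 9127/507 ≈ 18.002)
-104 + v = -104 + 9127/507 = -43601/507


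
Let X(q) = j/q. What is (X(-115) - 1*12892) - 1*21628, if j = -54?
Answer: -3969746/115 ≈ -34520.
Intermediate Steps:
X(q) = -54/q
(X(-115) - 1*12892) - 1*21628 = (-54/(-115) - 1*12892) - 1*21628 = (-54*(-1/115) - 12892) - 21628 = (54/115 - 12892) - 21628 = -1482526/115 - 21628 = -3969746/115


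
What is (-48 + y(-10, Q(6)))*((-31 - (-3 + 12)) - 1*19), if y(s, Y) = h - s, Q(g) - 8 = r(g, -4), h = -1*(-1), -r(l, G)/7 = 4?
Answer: 2183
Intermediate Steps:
r(l, G) = -28 (r(l, G) = -7*4 = -28)
h = 1
Q(g) = -20 (Q(g) = 8 - 28 = -20)
y(s, Y) = 1 - s
(-48 + y(-10, Q(6)))*((-31 - (-3 + 12)) - 1*19) = (-48 + (1 - 1*(-10)))*((-31 - (-3 + 12)) - 1*19) = (-48 + (1 + 10))*((-31 - 1*9) - 19) = (-48 + 11)*((-31 - 9) - 19) = -37*(-40 - 19) = -37*(-59) = 2183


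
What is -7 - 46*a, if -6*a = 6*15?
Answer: 683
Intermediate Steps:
a = -15 ≈ -15.000
-7 - 46*a = -7 - 46*(-15) = -7 + 690 = 683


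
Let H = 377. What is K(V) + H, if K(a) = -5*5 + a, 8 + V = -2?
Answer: 342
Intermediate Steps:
V = -10 (V = -8 - 2 = -10)
K(a) = -25 + a
K(V) + H = (-25 - 10) + 377 = -35 + 377 = 342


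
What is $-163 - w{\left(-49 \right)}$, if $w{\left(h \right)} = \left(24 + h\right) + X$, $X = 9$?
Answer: $-147$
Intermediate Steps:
$w{\left(h \right)} = 33 + h$ ($w{\left(h \right)} = \left(24 + h\right) + 9 = 33 + h$)
$-163 - w{\left(-49 \right)} = -163 - \left(33 - 49\right) = -163 - -16 = -163 + 16 = -147$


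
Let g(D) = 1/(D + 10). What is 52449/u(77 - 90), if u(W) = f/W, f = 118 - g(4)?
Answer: -734286/127 ≈ -5781.8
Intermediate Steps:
g(D) = 1/(10 + D)
f = 1651/14 (f = 118 - 1/(10 + 4) = 118 - 1/14 = 1651/14 ≈ 117.93)
u(W) = 1651/(14*W)
52449/u(77 - 90) = 52449/((1651/(14*(77 - 90)))) = 52449/(((1651/14)/(-13))) = 52449/(((1651/14)*(-1/13))) = 52449/(-127/14) = 52449*(-14/127) = -734286/127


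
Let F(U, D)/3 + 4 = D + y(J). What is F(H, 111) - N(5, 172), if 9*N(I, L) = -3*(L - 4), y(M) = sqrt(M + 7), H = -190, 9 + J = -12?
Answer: 377 + 3*I*sqrt(14) ≈ 377.0 + 11.225*I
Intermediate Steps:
J = -21 (J = -9 - 12 = -21)
y(M) = sqrt(7 + M)
N(I, L) = 4/3 - L/3 (N(I, L) = (-3*(L - 4))/9 = (-3*(-4 + L))/9 = (12 - 3*L)/9 = 4/3 - L/3)
F(U, D) = -12 + 3*D + 3*I*sqrt(14) (F(U, D) = -12 + 3*(D + sqrt(7 - 21)) = -12 + 3*(D + sqrt(-14)) = -12 + 3*(D + I*sqrt(14)) = -12 + (3*D + 3*I*sqrt(14)) = -12 + 3*D + 3*I*sqrt(14))
F(H, 111) - N(5, 172) = (-12 + 3*111 + 3*I*sqrt(14)) - (4/3 - 1/3*172) = (-12 + 333 + 3*I*sqrt(14)) - (4/3 - 172/3) = (321 + 3*I*sqrt(14)) - 1*(-56) = (321 + 3*I*sqrt(14)) + 56 = 377 + 3*I*sqrt(14)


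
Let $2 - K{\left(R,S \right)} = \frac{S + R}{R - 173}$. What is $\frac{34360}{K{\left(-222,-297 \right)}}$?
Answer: $\frac{13572200}{271} \approx 50082.0$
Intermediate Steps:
$K{\left(R,S \right)} = 2 - \frac{R + S}{-173 + R}$ ($K{\left(R,S \right)} = 2 - \frac{S + R}{R - 173} = 2 - \frac{R + S}{-173 + R}$)
$\frac{34360}{K{\left(-222,-297 \right)}} = \frac{34360}{\frac{1}{-173 - 222} \left(-346 - 222 - -297\right)} = \frac{34360}{\frac{1}{-395} \left(-346 - 222 + 297\right)} = \frac{34360}{\left(- \frac{1}{395}\right) \left(-271\right)} = \frac{34360}{\frac{271}{395}} = 34360 \cdot \frac{395}{271} = \frac{13572200}{271}$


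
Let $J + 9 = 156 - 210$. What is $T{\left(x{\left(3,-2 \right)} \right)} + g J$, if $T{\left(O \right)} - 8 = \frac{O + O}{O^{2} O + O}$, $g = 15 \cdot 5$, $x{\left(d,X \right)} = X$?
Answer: $- \frac{23583}{5} \approx -4716.6$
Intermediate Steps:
$J = -63$ ($J = -9 + \left(156 - 210\right) = -9 - 54 = -63$)
$g = 75$
$T{\left(O \right)} = 8 + \frac{2 O}{O + O^{3}}$ ($T{\left(O \right)} = 8 + \frac{O + O}{O^{2} O + O} = 8 + \frac{2 O}{O^{3} + O} = 8 + \frac{2 O}{O + O^{3}}$)
$T{\left(x{\left(3,-2 \right)} \right)} + g J = \frac{2 \left(5 + 4 \left(-2\right)^{2}\right)}{1 + \left(-2\right)^{2}} + 75 \left(-63\right) = \frac{2 \left(5 + 4 \cdot 4\right)}{1 + 4} - 4725 = \frac{2 \left(5 + 16\right)}{5} - 4725 = 2 \cdot \frac{1}{5} \cdot 21 - 4725 = \frac{42}{5} - 4725 = - \frac{23583}{5}$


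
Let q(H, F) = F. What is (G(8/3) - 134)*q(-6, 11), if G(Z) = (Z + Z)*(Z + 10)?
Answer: -6578/9 ≈ -730.89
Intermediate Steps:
G(Z) = 2*Z*(10 + Z) (G(Z) = (2*Z)*(10 + Z) = 2*Z*(10 + Z))
(G(8/3) - 134)*q(-6, 11) = (2*(8/3)*(10 + 8/3) - 134)*11 = (2*(8/3)*(38/3) - 134)*11 = (608/9 - 134)*11 = -598/9*11 = -6578/9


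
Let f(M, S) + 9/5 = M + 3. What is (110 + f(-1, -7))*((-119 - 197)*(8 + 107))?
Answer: -4004668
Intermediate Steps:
f(M, S) = 6/5 + M (f(M, S) = -9/5 + (M + 3) = -9/5 + (3 + M) = 6/5 + M)
(110 + f(-1, -7))*((-119 - 197)*(8 + 107)) = (110 + (6/5 - 1))*((-119 - 197)*(8 + 107)) = (110 + ⅕)*(-316*115) = (551/5)*(-36340) = -4004668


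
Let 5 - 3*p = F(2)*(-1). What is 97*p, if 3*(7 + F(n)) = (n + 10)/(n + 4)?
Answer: -388/9 ≈ -43.111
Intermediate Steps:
F(n) = -7 + (10 + n)/(3*(4 + n)) (F(n) = -7 + ((n + 10)/(n + 4))/3 = -7 + ((10 + n)/(4 + n))/3 = -7 + (10 + n)/(3*(4 + n)))
p = -4/9 (p = 5/3 - 2*(-37 - 10*2)/(3*(4 + 2))*(-1)/3 = 5/3 - (2/3)*(-37 - 20)/6*(-1)/3 = 5/3 - (2/3)*(1/6)*(-57)*(-1)/3 = 5/3 - (-19)*(-1)/9 = 5/3 - 1/3*19/3 = 5/3 - 19/9 = -4/9 ≈ -0.44444)
97*p = 97*(-4/9) = -388/9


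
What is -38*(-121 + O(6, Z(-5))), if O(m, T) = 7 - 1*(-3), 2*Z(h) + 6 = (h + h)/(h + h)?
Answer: 4218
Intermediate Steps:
Z(h) = -5/2 (Z(h) = -3 + ((h + h)/(h + h))/2 = -3 + ((2*h)/((2*h)))/2 = -3 + ((2*h)*(1/(2*h)))/2 = -3 + (1/2)*1 = -3 + 1/2 = -5/2)
O(m, T) = 10 (O(m, T) = 7 + 3 = 10)
-38*(-121 + O(6, Z(-5))) = -38*(-121 + 10) = -38*(-111) = 4218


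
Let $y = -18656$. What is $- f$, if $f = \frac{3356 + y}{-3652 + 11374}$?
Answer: $\frac{850}{429} \approx 1.9814$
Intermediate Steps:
$f = - \frac{850}{429}$ ($f = \frac{3356 - 18656}{-3652 + 11374} = - \frac{15300}{7722} = \left(-15300\right) \frac{1}{7722} = - \frac{850}{429} \approx -1.9814$)
$- f = \left(-1\right) \left(- \frac{850}{429}\right) = \frac{850}{429}$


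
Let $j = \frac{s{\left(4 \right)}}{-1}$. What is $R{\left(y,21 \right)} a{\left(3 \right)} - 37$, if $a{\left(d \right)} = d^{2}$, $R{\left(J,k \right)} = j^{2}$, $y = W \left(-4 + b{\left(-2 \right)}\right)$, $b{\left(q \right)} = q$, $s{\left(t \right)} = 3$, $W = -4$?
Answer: $44$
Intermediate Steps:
$y = 24$ ($y = - 4 \left(-4 - 2\right) = \left(-4\right) \left(-6\right) = 24$)
$j = -3$ ($j = \frac{3}{-1} = 3 \left(-1\right) = -3$)
$R{\left(J,k \right)} = 9$ ($R{\left(J,k \right)} = \left(-3\right)^{2} = 9$)
$R{\left(y,21 \right)} a{\left(3 \right)} - 37 = 9 \cdot 3^{2} - 37 = 9 \cdot 9 - 37 = 81 - 37 = 44$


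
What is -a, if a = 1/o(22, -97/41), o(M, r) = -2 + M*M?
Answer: -1/482 ≈ -0.0020747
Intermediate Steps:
o(M, r) = -2 + M**2
a = 1/482 (a = 1/(-2 + 22**2) = 1/(-2 + 484) = 1/482 ≈ 0.0020747)
-a = -1*1/482 = -1/482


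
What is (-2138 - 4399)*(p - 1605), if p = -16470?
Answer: 118156275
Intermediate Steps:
(-2138 - 4399)*(p - 1605) = (-2138 - 4399)*(-16470 - 1605) = -6537*(-18075) = 118156275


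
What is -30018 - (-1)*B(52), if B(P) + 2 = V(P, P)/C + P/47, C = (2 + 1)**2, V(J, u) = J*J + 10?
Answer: -12570434/423 ≈ -29717.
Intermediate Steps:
V(J, u) = 10 + J**2 (V(J, u) = J**2 + 10 = 10 + J**2)
C = 9 (C = 3**2 = 9)
B(P) = -8/9 + P**2/9 + P/47 (B(P) = -2 + ((10 + P**2)/9 + P/47) = -2 + ((10 + P**2)*(1/9) + P*(1/47)) = -2 + ((10/9 + P**2/9) + P/47) = -2 + (10/9 + P**2/9 + P/47) = -8/9 + P**2/9 + P/47)
-30018 - (-1)*B(52) = -30018 - (-1)*(-8/9 + (1/9)*52**2 + (1/47)*52) = -30018 - (-1)*(-8/9 + (1/9)*2704 + 52/47) = -30018 - (-1)*(-8/9 + 2704/9 + 52/47) = -30018 - (-1)*127180/423 = -30018 - 1*(-127180/423) = -30018 + 127180/423 = -12570434/423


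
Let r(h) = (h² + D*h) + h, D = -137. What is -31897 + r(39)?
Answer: -35680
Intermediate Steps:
r(h) = h² - 136*h (r(h) = (h² - 137*h) + h = h² - 136*h)
-31897 + r(39) = -31897 + 39*(-136 + 39) = -31897 + 39*(-97) = -31897 - 3783 = -35680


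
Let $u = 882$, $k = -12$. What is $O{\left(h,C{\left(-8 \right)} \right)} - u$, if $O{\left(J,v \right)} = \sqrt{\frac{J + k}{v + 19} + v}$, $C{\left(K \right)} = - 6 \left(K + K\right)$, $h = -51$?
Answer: $-882 + \frac{\sqrt{1262355}}{115} \approx -872.23$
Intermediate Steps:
$C{\left(K \right)} = - 12 K$ ($C{\left(K \right)} = - 6 \cdot 2 K = - 12 K$)
$O{\left(J,v \right)} = \sqrt{v + \frac{-12 + J}{19 + v}}$ ($O{\left(J,v \right)} = \sqrt{\frac{J - 12}{v + 19} + v} = \sqrt{\frac{-12 + J}{19 + v} + v} = \sqrt{v + \frac{-12 + J}{19 + v}}$)
$O{\left(h,C{\left(-8 \right)} \right)} - u = \sqrt{\frac{-12 - 51 + \left(-12\right) \left(-8\right) \left(19 - -96\right)}{19 - -96}} - 882 = \sqrt{\frac{-12 - 51 + 96 \left(19 + 96\right)}{19 + 96}} - 882 = \sqrt{\frac{-12 - 51 + 96 \cdot 115}{115}} - 882 = \sqrt{\frac{-12 - 51 + 11040}{115}} - 882 = \sqrt{\frac{1}{115} \cdot 10977} - 882 = \sqrt{\frac{10977}{115}} - 882 = \frac{\sqrt{1262355}}{115} - 882 = -882 + \frac{\sqrt{1262355}}{115}$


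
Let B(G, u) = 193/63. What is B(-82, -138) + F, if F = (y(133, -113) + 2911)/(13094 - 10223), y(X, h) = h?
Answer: 9017/2233 ≈ 4.0381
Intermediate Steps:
B(G, u) = 193/63 (B(G, u) = 193*(1/63) = 193/63)
F = 2798/2871 (F = (-113 + 2911)/(13094 - 10223) = 2798/2871 ≈ 0.97457)
B(-82, -138) + F = 193/63 + 2798/2871 = 9017/2233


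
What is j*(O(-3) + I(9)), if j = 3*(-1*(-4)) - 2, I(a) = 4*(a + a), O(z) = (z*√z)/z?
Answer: 720 + 10*I*√3 ≈ 720.0 + 17.32*I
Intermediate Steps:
O(z) = √z (O(z) = z^(3/2)/z = √z)
I(a) = 8*a (I(a) = 4*(2*a) = 8*a)
j = 10 (j = 3*4 - 2 = 12 - 2 = 10)
j*(O(-3) + I(9)) = 10*(√(-3) + 8*9) = 10*(I*√3 + 72) = 10*(72 + I*√3) = 720 + 10*I*√3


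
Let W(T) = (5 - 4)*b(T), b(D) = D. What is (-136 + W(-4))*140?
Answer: -19600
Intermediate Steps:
W(T) = T (W(T) = (5 - 4)*T = 1*T = T)
(-136 + W(-4))*140 = (-136 - 4)*140 = -140*140 = -19600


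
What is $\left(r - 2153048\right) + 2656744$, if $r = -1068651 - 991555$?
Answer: $-1556510$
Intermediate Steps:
$r = -2060206$ ($r = -1068651 - 991555 = -2060206$)
$\left(r - 2153048\right) + 2656744 = \left(-2060206 - 2153048\right) + 2656744 = -4213254 + 2656744 = -1556510$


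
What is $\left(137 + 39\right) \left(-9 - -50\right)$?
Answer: $7216$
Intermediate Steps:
$\left(137 + 39\right) \left(-9 - -50\right) = 176 \left(-9 + 50\right) = 176 \cdot 41 = 7216$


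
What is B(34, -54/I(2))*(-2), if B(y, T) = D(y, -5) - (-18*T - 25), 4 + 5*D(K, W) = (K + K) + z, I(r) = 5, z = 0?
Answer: 1566/5 ≈ 313.20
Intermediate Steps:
D(K, W) = -4/5 + 2*K/5 (D(K, W) = -4/5 + ((K + K) + 0)/5 = -4/5 + (2*K + 0)/5 = -4/5 + (2*K)/5 = -4/5 + 2*K/5)
B(y, T) = 121/5 + 18*T + 2*y/5 (B(y, T) = (-4/5 + 2*y/5) - (-18*T - 25) = (-4/5 + 2*y/5) - (-25 - 18*T) = (-4/5 + 2*y/5) + (25 + 18*T) = 121/5 + 18*T + 2*y/5)
B(34, -54/I(2))*(-2) = (121/5 + 18*(-54/5) + (2/5)*34)*(-2) = (121/5 + 18*(-54*1/5) + 68/5)*(-2) = (121/5 + 18*(-54/5) + 68/5)*(-2) = (121/5 - 972/5 + 68/5)*(-2) = -783/5*(-2) = 1566/5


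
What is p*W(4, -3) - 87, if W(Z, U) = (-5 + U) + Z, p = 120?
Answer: -567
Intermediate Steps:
W(Z, U) = -5 + U + Z
p*W(4, -3) - 87 = 120*(-5 - 3 + 4) - 87 = 120*(-4) - 87 = -480 - 87 = -567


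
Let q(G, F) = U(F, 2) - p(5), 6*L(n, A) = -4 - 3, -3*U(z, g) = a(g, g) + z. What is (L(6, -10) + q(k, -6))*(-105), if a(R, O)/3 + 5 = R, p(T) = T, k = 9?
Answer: 245/2 ≈ 122.50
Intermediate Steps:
a(R, O) = -15 + 3*R
U(z, g) = 5 - g - z/3 (U(z, g) = -((-15 + 3*g) + z)/3 = -(-15 + z + 3*g)/3 = 5 - g - z/3)
L(n, A) = -7/6 (L(n, A) = (-4 - 3)/6 = (1/6)*(-7) = -7/6)
q(G, F) = -2 - F/3 (q(G, F) = (5 - 1*2 - F/3) - 1*5 = (5 - 2 - F/3) - 5 = (3 - F/3) - 5 = -2 - F/3)
(L(6, -10) + q(k, -6))*(-105) = (-7/6 + (-2 - 1/3*(-6)))*(-105) = (-7/6 + (-2 + 2))*(-105) = (-7/6 + 0)*(-105) = -7/6*(-105) = 245/2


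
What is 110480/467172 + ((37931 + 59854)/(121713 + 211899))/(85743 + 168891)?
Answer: 9655562307755/40828986224808 ≈ 0.23649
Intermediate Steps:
110480/467172 + ((37931 + 59854)/(121713 + 211899))/(85743 + 168891) = 110480*(1/467172) + (97785/333612)/254634 = 27620/116793 + (97785*(1/333612))*(1/254634) = 27620/116793 + (10865/37068)*(1/254634) = 27620/116793 + 10865/9438773112 = 9655562307755/40828986224808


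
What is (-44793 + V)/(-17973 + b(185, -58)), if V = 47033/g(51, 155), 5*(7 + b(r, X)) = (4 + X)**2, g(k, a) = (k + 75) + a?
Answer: 7837375/3055313 ≈ 2.5652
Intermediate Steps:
g(k, a) = 75 + a + k (g(k, a) = (75 + k) + a = 75 + a + k)
b(r, X) = -7 + (4 + X)**2/5
V = 47033/281 (V = 47033/(75 + 155 + 51) = 47033/281 ≈ 167.38)
(-44793 + V)/(-17973 + b(185, -58)) = (-44793 + 47033/281)/(-17973 + (-7 + (4 - 58)**2/5)) = -12539800/(281*(-17973 + (-7 + (1/5)*(-54)**2))) = -12539800/(281*(-17973 + (-7 + (1/5)*2916))) = -12539800/(281*(-17973 + (-7 + 2916/5))) = -12539800/(281*(-17973 + 2881/5)) = -12539800/(281*(-86984/5)) = -12539800/281*(-5/86984) = 7837375/3055313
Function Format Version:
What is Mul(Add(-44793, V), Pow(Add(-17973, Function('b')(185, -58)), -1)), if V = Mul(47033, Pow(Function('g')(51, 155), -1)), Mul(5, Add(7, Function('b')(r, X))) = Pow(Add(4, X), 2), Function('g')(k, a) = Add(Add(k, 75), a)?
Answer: Rational(7837375, 3055313) ≈ 2.5652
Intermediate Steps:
Function('g')(k, a) = Add(75, a, k) (Function('g')(k, a) = Add(Add(75, k), a) = Add(75, a, k))
Function('b')(r, X) = Add(-7, Mul(Rational(1, 5), Pow(Add(4, X), 2)))
V = Rational(47033, 281) (V = Mul(47033, Pow(Add(75, 155, 51), -1)) = Mul(47033, Pow(281, -1)) = Mul(47033, Rational(1, 281)) = Rational(47033, 281) ≈ 167.38)
Mul(Add(-44793, V), Pow(Add(-17973, Function('b')(185, -58)), -1)) = Mul(Add(-44793, Rational(47033, 281)), Pow(Add(-17973, Add(-7, Mul(Rational(1, 5), Pow(Add(4, -58), 2)))), -1)) = Mul(Rational(-12539800, 281), Pow(Add(-17973, Add(-7, Mul(Rational(1, 5), Pow(-54, 2)))), -1)) = Mul(Rational(-12539800, 281), Pow(Add(-17973, Add(-7, Mul(Rational(1, 5), 2916))), -1)) = Mul(Rational(-12539800, 281), Pow(Add(-17973, Add(-7, Rational(2916, 5))), -1)) = Mul(Rational(-12539800, 281), Pow(Add(-17973, Rational(2881, 5)), -1)) = Mul(Rational(-12539800, 281), Pow(Rational(-86984, 5), -1)) = Mul(Rational(-12539800, 281), Rational(-5, 86984)) = Rational(7837375, 3055313)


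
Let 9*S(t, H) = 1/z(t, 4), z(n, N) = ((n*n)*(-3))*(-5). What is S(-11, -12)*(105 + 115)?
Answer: 4/297 ≈ 0.013468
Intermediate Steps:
z(n, N) = 15*n**2 (z(n, N) = (n**2*(-3))*(-5) = -3*n**2*(-5) = 15*n**2)
S(t, H) = 1/(135*t**2) (S(t, H) = 1/(9*((15*t**2))) = (1/(15*t**2))/9 = 1/(135*t**2))
S(-11, -12)*(105 + 115) = ((1/135)/(-11)**2)*(105 + 115) = ((1/135)*(1/121))*220 = (1/16335)*220 = 4/297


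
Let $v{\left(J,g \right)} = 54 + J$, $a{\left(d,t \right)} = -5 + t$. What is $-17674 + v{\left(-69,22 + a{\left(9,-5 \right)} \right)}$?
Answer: $-17689$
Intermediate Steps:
$-17674 + v{\left(-69,22 + a{\left(9,-5 \right)} \right)} = -17674 + \left(54 - 69\right) = -17674 - 15 = -17689$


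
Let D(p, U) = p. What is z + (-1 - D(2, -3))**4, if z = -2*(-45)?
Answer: 171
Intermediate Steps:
z = 90
z + (-1 - D(2, -3))**4 = 90 + (-1 - 1*2)**4 = 90 + (-1 - 2)**4 = 90 + (-3)**4 = 90 + 81 = 171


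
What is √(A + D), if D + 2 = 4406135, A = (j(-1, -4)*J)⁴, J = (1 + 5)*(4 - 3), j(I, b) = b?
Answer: √4737909 ≈ 2176.7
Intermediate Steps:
J = 6 (J = 6*1 = 6)
A = 331776 (A = (-4*6)⁴ = (-24)⁴ = 331776)
D = 4406133 (D = -2 + 4406135 = 4406133)
√(A + D) = √(331776 + 4406133) = √4737909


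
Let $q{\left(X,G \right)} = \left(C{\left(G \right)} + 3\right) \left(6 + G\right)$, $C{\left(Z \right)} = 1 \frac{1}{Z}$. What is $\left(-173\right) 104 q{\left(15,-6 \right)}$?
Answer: $0$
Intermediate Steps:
$C{\left(Z \right)} = \frac{1}{Z}$
$q{\left(X,G \right)} = \left(3 + \frac{1}{G}\right) \left(6 + G\right)$ ($q{\left(X,G \right)} = \left(\frac{1}{G} + 3\right) \left(6 + G\right) = \left(3 + \frac{1}{G}\right) \left(6 + G\right)$)
$\left(-173\right) 104 q{\left(15,-6 \right)} = \left(-173\right) 104 \left(19 + 3 \left(-6\right) + \frac{6}{-6}\right) = - 17992 \left(19 - 18 + 6 \left(- \frac{1}{6}\right)\right) = - 17992 \left(19 - 18 - 1\right) = \left(-17992\right) 0 = 0$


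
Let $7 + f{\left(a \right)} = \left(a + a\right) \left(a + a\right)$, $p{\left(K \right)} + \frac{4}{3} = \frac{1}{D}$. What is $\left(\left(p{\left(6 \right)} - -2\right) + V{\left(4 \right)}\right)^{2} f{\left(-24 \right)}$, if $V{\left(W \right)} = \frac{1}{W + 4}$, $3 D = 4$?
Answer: $\frac{3144593}{576} \approx 5459.4$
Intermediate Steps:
$D = \frac{4}{3}$ ($D = \frac{1}{3} \cdot 4 = \frac{4}{3} \approx 1.3333$)
$p{\left(K \right)} = - \frac{7}{12}$ ($p{\left(K \right)} = - \frac{4}{3} + \frac{1}{\frac{4}{3}} = - \frac{4}{3} + \frac{3}{4} = - \frac{7}{12}$)
$f{\left(a \right)} = -7 + 4 a^{2}$ ($f{\left(a \right)} = -7 + \left(a + a\right) \left(a + a\right) = -7 + 2 a 2 a = -7 + 4 a^{2}$)
$V{\left(W \right)} = \frac{1}{4 + W}$
$\left(\left(p{\left(6 \right)} - -2\right) + V{\left(4 \right)}\right)^{2} f{\left(-24 \right)} = \left(\left(- \frac{7}{12} - -2\right) + \frac{1}{4 + 4}\right)^{2} \left(-7 + 4 \left(-24\right)^{2}\right) = \left(\left(- \frac{7}{12} + 2\right) + \frac{1}{8}\right)^{2} \left(-7 + 4 \cdot 576\right) = \left(\frac{17}{12} + \frac{1}{8}\right)^{2} \left(-7 + 2304\right) = \left(\frac{37}{24}\right)^{2} \cdot 2297 = \frac{1369}{576} \cdot 2297 = \frac{3144593}{576}$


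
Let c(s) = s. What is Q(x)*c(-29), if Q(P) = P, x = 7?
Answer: -203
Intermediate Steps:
Q(x)*c(-29) = 7*(-29) = -203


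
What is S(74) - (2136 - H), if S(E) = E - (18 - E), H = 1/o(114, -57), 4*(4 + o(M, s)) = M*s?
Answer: -6533544/3257 ≈ -2006.0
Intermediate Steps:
o(M, s) = -4 + M*s/4 (o(M, s) = -4 + (M*s)/4 = -4 + M*s/4)
H = -2/3257 (H = 1/(-4 + (¼)*114*(-57)) = 1/(-4 - 3249/2) = 1/(-3257/2) = -2/3257 ≈ -0.00061406)
S(E) = -18 + 2*E (S(E) = E + (-18 + E) = -18 + 2*E)
S(74) - (2136 - H) = (-18 + 2*74) - (2136 - 1*(-2/3257)) = (-18 + 148) - (2136 + 2/3257) = 130 - 1*6956954/3257 = 130 - 6956954/3257 = -6533544/3257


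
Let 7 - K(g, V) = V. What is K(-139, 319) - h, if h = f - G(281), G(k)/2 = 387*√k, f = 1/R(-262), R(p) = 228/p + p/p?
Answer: -5435/17 + 774*√281 ≈ 12655.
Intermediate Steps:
K(g, V) = 7 - V
R(p) = 1 + 228/p (R(p) = 228/p + 1 = 1 + 228/p)
f = 131/17 (f = 1/((228 - 262)/(-262)) = 1/(-1/262*(-34)) = 1/(17/131) = 131/17 ≈ 7.7059)
G(k) = 774*√k (G(k) = 2*(387*√k) = 774*√k)
h = 131/17 - 774*√281 ≈ -12967.
K(-139, 319) - h = (7 - 1*319) - (131/17 - 774*√281) = (7 - 319) + (-131/17 + 774*√281) = -312 + (-131/17 + 774*√281) = -5435/17 + 774*√281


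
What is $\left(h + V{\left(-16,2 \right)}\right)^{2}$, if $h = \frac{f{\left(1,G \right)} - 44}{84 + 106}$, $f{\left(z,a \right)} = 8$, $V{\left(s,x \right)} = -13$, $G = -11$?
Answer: $\frac{1570009}{9025} \approx 173.96$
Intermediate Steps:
$h = - \frac{18}{95}$ ($h = \frac{8 - 44}{84 + 106} = - \frac{36}{190} = \left(-36\right) \frac{1}{190} = - \frac{18}{95} \approx -0.18947$)
$\left(h + V{\left(-16,2 \right)}\right)^{2} = \left(- \frac{18}{95} - 13\right)^{2} = \left(- \frac{1253}{95}\right)^{2} = \frac{1570009}{9025}$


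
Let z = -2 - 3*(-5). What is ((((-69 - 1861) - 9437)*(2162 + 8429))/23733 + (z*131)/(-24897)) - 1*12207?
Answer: -126052051415/7294821 ≈ -17280.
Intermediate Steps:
z = 13 (z = -2 + 15 = 13)
((((-69 - 1861) - 9437)*(2162 + 8429))/23733 + (z*131)/(-24897)) - 1*12207 = ((((-69 - 1861) - 9437)*(2162 + 8429))/23733 + (13*131)/(-24897)) - 1*12207 = (((-1930 - 9437)*10591)*(1/23733) + 1703*(-1/24897)) - 12207 = (-11367*10591*(1/23733) - 1703/24897) - 12207 = (-120387897*1/23733 - 1703/24897) - 12207 = (-4458811/879 - 1703/24897) - 12207 = -37004171468/7294821 - 12207 = -126052051415/7294821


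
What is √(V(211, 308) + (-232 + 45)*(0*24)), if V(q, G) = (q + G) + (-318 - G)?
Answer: I*√107 ≈ 10.344*I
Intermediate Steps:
V(q, G) = -318 + q (V(q, G) = (G + q) + (-318 - G) = -318 + q)
√(V(211, 308) + (-232 + 45)*(0*24)) = √((-318 + 211) + (-232 + 45)*(0*24)) = √(-107 - 187*0) = √(-107 + 0) = √(-107) = I*√107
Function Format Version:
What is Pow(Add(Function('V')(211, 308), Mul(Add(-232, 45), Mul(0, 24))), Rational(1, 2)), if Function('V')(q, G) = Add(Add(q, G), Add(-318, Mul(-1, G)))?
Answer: Mul(I, Pow(107, Rational(1, 2))) ≈ Mul(10.344, I)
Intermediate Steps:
Function('V')(q, G) = Add(-318, q) (Function('V')(q, G) = Add(Add(G, q), Add(-318, Mul(-1, G))) = Add(-318, q))
Pow(Add(Function('V')(211, 308), Mul(Add(-232, 45), Mul(0, 24))), Rational(1, 2)) = Pow(Add(Add(-318, 211), Mul(Add(-232, 45), Mul(0, 24))), Rational(1, 2)) = Pow(Add(-107, Mul(-187, 0)), Rational(1, 2)) = Pow(Add(-107, 0), Rational(1, 2)) = Pow(-107, Rational(1, 2)) = Mul(I, Pow(107, Rational(1, 2)))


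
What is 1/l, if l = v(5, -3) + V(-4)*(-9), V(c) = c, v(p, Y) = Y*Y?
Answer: 1/45 ≈ 0.022222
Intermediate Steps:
v(p, Y) = Y²
l = 45 (l = (-3)² - 4*(-9) = 9 + 36 = 45)
1/l = 1/45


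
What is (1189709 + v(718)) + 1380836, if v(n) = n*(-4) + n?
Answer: 2568391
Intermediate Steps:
v(n) = -3*n (v(n) = -4*n + n = -3*n)
(1189709 + v(718)) + 1380836 = (1189709 - 3*718) + 1380836 = (1189709 - 2154) + 1380836 = 1187555 + 1380836 = 2568391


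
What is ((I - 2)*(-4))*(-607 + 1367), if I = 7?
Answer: -15200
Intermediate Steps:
((I - 2)*(-4))*(-607 + 1367) = ((7 - 2)*(-4))*(-607 + 1367) = (5*(-4))*760 = -20*760 = -15200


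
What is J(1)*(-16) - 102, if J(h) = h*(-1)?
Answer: -86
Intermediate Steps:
J(h) = -h
J(1)*(-16) - 102 = -1*1*(-16) - 102 = -1*(-16) - 102 = 16 - 102 = -86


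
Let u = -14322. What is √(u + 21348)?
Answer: √7026 ≈ 83.821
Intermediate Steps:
√(u + 21348) = √(-14322 + 21348) = √7026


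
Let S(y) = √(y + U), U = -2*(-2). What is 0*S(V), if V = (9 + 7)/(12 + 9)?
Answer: 0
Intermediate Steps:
U = 4
V = 16/21 ≈ 0.76190
S(y) = √(4 + y) (S(y) = √(y + 4) = √(4 + y))
0*S(V) = 0*√(4 + 16/21) = 0*√(100/21) = 0*(10*√21/21) = 0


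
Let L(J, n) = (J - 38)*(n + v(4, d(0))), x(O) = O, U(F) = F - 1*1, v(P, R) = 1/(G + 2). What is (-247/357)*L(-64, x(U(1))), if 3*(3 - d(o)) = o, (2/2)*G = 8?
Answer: 247/35 ≈ 7.0571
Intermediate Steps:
G = 8
d(o) = 3 - o/3
v(P, R) = ⅒ (v(P, R) = 1/(8 + 2) = 1/10 = ⅒)
U(F) = -1 + F (U(F) = F - 1 = -1 + F)
L(J, n) = (-38 + J)*(⅒ + n) (L(J, n) = (J - 38)*(n + ⅒) = (-38 + J)*(⅒ + n))
(-247/357)*L(-64, x(U(1))) = (-247/357)*(-19/5 - 38*(-1 + 1) + (⅒)*(-64) - 64*(-1 + 1)) = (-247*1/357)*(-19/5 - 38*0 - 32/5 - 64*0) = -247*(-19/5 + 0 - 32/5 + 0)/357 = -247/357*(-51/5) = 247/35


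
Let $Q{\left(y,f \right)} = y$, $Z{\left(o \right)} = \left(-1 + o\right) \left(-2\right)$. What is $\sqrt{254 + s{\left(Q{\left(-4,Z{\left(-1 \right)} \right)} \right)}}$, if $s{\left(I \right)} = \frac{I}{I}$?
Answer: $\sqrt{255} \approx 15.969$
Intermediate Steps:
$Z{\left(o \right)} = 2 - 2 o$
$s{\left(I \right)} = 1$
$\sqrt{254 + s{\left(Q{\left(-4,Z{\left(-1 \right)} \right)} \right)}} = \sqrt{254 + 1} = \sqrt{255}$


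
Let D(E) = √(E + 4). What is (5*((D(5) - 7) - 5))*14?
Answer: -630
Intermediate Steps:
D(E) = √(4 + E)
(5*((D(5) - 7) - 5))*14 = (5*((√(4 + 5) - 7) - 5))*14 = (5*((√9 - 7) - 5))*14 = (5*((3 - 7) - 5))*14 = (5*(-4 - 5))*14 = (5*(-9))*14 = -45*14 = -630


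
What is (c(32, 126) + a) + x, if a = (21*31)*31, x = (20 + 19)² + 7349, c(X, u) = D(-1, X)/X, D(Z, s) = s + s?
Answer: 29053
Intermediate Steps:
D(Z, s) = 2*s
c(X, u) = 2 (c(X, u) = (2*X)/X = 2)
x = 8870 (x = 39² + 7349 = 1521 + 7349 = 8870)
a = 20181 (a = 651*31 = 20181)
(c(32, 126) + a) + x = (2 + 20181) + 8870 = 20183 + 8870 = 29053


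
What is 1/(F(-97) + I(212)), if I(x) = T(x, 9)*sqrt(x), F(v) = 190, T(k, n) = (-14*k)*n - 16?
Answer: -95/75724896254 - 13364*sqrt(53)/37862448127 ≈ -2.5709e-6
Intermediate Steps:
T(k, n) = -16 - 14*k*n (T(k, n) = -14*k*n - 16 = -16 - 14*k*n)
I(x) = sqrt(x)*(-16 - 126*x) (I(x) = (-16 - 14*x*9)*sqrt(x) = (-16 - 126*x)*sqrt(x) = sqrt(x)*(-16 - 126*x))
1/(F(-97) + I(212)) = 1/(190 + sqrt(212)*(-16 - 126*212)) = 1/(190 + (2*sqrt(53))*(-16 - 26712)) = 1/(190 + (2*sqrt(53))*(-26728)) = 1/(190 - 53456*sqrt(53))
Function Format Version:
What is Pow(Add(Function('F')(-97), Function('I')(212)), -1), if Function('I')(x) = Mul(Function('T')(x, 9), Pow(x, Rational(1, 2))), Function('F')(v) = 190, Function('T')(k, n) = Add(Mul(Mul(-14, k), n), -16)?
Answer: Add(Rational(-95, 75724896254), Mul(Rational(-13364, 37862448127), Pow(53, Rational(1, 2)))) ≈ -2.5709e-6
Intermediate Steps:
Function('T')(k, n) = Add(-16, Mul(-14, k, n)) (Function('T')(k, n) = Add(Mul(-14, k, n), -16) = Add(-16, Mul(-14, k, n)))
Function('I')(x) = Mul(Pow(x, Rational(1, 2)), Add(-16, Mul(-126, x))) (Function('I')(x) = Mul(Add(-16, Mul(-14, x, 9)), Pow(x, Rational(1, 2))) = Mul(Add(-16, Mul(-126, x)), Pow(x, Rational(1, 2))) = Mul(Pow(x, Rational(1, 2)), Add(-16, Mul(-126, x))))
Pow(Add(Function('F')(-97), Function('I')(212)), -1) = Pow(Add(190, Mul(Pow(212, Rational(1, 2)), Add(-16, Mul(-126, 212)))), -1) = Pow(Add(190, Mul(Mul(2, Pow(53, Rational(1, 2))), Add(-16, -26712))), -1) = Pow(Add(190, Mul(Mul(2, Pow(53, Rational(1, 2))), -26728)), -1) = Pow(Add(190, Mul(-53456, Pow(53, Rational(1, 2)))), -1)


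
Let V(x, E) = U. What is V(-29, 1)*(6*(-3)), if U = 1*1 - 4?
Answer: 54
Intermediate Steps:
U = -3 (U = 1 - 4 = -3)
V(x, E) = -3
V(-29, 1)*(6*(-3)) = -18*(-3) = -3*(-18) = 54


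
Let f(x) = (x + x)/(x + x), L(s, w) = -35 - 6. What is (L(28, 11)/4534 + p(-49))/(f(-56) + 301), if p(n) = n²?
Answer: 10886093/1369268 ≈ 7.9503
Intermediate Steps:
L(s, w) = -41
f(x) = 1 (f(x) = (2*x)/((2*x)) = (2*x)*(1/(2*x)) = 1)
(L(28, 11)/4534 + p(-49))/(f(-56) + 301) = (-41/4534 + (-49)²)/(1 + 301) = (-41*1/4534 + 2401)/302 = (-41/4534 + 2401)*(1/302) = (10886093/4534)*(1/302) = 10886093/1369268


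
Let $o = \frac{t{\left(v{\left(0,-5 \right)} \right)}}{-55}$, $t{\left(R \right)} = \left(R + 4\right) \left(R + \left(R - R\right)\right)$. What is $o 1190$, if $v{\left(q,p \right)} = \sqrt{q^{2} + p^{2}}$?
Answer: $- \frac{10710}{11} \approx -973.64$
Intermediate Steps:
$v{\left(q,p \right)} = \sqrt{p^{2} + q^{2}}$
$t{\left(R \right)} = R \left(4 + R\right)$ ($t{\left(R \right)} = \left(4 + R\right) \left(R + 0\right) = \left(4 + R\right) R = R \left(4 + R\right)$)
$o = - \frac{9}{11}$ ($o = \frac{\sqrt{\left(-5\right)^{2} + 0^{2}} \left(4 + \sqrt{\left(-5\right)^{2} + 0^{2}}\right)}{-55} = \sqrt{25 + 0} \left(4 + \sqrt{25 + 0}\right) \left(- \frac{1}{55}\right) = \sqrt{25} \left(4 + \sqrt{25}\right) \left(- \frac{1}{55}\right) = 5 \left(4 + 5\right) \left(- \frac{1}{55}\right) = 5 \cdot 9 \left(- \frac{1}{55}\right) = 45 \left(- \frac{1}{55}\right) = - \frac{9}{11} \approx -0.81818$)
$o 1190 = \left(- \frac{9}{11}\right) 1190 = - \frac{10710}{11}$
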